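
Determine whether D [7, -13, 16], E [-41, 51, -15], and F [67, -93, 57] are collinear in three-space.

DE = (-48, 64, -31), DF = (60, -80, 41).
DE × DF = (144, 108, 0).
The cross product is nonzero, so the points do not lie on one line.

No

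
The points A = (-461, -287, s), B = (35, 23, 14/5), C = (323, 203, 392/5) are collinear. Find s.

Direction BC = (288, 180, 378/5). From the x-coordinate of A, the parameter along the line is τ = (-461 − 35)/288 = -31/18.
Then s = 14/5 + (-31/18)·(378/5) = -637/5.

-637/5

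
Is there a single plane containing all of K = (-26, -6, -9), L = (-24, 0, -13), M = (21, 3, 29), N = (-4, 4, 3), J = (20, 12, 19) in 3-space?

The plane through K, L, M has normal n = KL × KM = (264, -264, -264) and equation n·P = -2904.
Checking the remaining points: n·N = -2904, n·J = -2904.
All equal -2904, so all 5 points lie in one plane.

Yes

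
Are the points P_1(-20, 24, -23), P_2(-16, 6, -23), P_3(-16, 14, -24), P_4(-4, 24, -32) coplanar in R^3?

Yes

A normal to the plane through P_1, P_2, P_3 is n = P_1P_2 × P_1P_3 = (18, 4, 32).
The plane has equation n·P = -1000. For P_4: n·P_4 = -1000.
Equal, so P_4 lies in the plane and all four are coplanar.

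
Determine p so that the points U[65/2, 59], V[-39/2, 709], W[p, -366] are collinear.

Collinearity: (W − U) must be parallel to (V − U) = (-52, 650).
Cross-multiplying the components: (p − 65/2)·(650) = (-425)·(-52).
Solving gives p = 133/2.

133/2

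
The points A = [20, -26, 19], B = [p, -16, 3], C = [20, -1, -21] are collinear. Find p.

Direction AC = (0, 25, -40). From the y-coordinate of B, the parameter along the line is τ = (-16 − (-26))/25 = 2/5.
Then p = 20 + 2/5·(0) = 20.

20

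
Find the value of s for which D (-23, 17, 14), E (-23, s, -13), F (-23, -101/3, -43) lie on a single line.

Collinearity requires DE × DF = 0; each component is linear in s.
The x-component gives (-57)s + (-399) = 0, so s = -7.
The remaining components then also vanish.

-7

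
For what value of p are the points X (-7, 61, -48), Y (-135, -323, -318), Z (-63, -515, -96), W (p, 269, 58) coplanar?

47

Normal to plane XYZ: n = (-137088, 8976, 52224); plane equation n·P = -999600.
Requiring n·W = -999600: (-137088)p + (5443536) = -999600.
So p = 47.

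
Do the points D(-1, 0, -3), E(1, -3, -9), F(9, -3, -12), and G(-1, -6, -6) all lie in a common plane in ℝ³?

With D as base: DE = (2, -3, -6), DF = (10, -3, -9), DG = (0, -6, -3).
DF × DG = (-45, 30, -60).
DE · (DF × DG) = 180.
Since 180 ≠ 0, the four points are not coplanar.

No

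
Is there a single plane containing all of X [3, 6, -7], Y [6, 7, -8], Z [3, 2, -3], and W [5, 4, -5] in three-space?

The four points are coplanar iff the 3×3 determinant with rows XY, XZ, XW is zero.
Rows: (3, 1, -1), (0, -4, 4), (2, -2, 2).
Expanding along the first row: (3)(0) − (1)(-8) + (-1)(8) = 0.
Zero determinant ⇒ coplanar.

Yes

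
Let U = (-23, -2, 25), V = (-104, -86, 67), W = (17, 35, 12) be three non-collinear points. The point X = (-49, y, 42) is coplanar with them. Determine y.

-31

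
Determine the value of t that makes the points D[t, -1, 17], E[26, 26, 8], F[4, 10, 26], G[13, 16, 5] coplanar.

-10

The points are coplanar iff DE · (DF × DG) = 0.
Expanding, this is linear in t: (-228)t + (-2280) = 0.
So t = -10.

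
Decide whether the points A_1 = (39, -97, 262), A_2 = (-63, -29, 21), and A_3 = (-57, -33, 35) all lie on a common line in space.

No

A_1A_2 = (-102, 68, -241), A_1A_3 = (-96, 64, -227).
Comparing components 2 and 3: (68)(-227) − (-241)(64) = -12 ≠ 0, so A_1A_2 and A_1A_3 are not parallel and the points are not collinear.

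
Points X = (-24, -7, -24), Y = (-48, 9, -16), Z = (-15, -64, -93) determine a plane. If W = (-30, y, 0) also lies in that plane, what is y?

14

A normal to the plane is n = XY × XZ = (-648, -1584, 1224).
W lies in the plane iff n · XW = 0.
This gives (-1584)y + (22176) = 0, so y = 14.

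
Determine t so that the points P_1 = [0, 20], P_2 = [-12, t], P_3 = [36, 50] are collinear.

The three points are collinear iff det[P_1P_2; P_1P_3] = 0.
This determinant is linear in t: (-36)t + (360) = 0, so t = 10.

10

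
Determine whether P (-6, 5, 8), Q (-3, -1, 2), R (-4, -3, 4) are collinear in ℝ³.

PQ = (3, -6, -6), PR = (2, -8, -4).
PQ × PR = (-24, 0, -12).
The cross product is nonzero, so the points do not lie on one line.

No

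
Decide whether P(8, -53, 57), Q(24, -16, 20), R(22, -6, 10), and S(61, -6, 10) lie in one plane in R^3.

Yes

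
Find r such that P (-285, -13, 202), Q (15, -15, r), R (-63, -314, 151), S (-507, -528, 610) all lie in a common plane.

-44

Normal to plane PRS: n = (-149073, -79254, -181152); plane equation n·X = 6923403.
Requiring n·Q = 6923403: (-181152)r + (-1047285) = 6923403.
So r = -44.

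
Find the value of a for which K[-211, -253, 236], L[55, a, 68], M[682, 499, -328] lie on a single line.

Collinearity requires KL × KM = 0; each component is linear in a.
The x-component gives (-564)a + (-16356) = 0, so a = -29.
The remaining components then also vanish.

-29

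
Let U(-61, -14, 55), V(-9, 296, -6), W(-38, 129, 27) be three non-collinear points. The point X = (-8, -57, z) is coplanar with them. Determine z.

Coplanarity requires UV · (UW × UX) = 0.
UV = (52, 310, -61), UW = (23, 143, -28); the triple product is linear in z with coefficient 306 and constant term -16830.
Setting it to zero: z = 55.

55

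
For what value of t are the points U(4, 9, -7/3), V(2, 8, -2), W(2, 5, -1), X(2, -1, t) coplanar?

Normal to plane UVW: n = (0, 2, 6); plane equation n·P = 4.
Requiring n·X = 4: (6)t + (-2) = 4.
So t = 1.

1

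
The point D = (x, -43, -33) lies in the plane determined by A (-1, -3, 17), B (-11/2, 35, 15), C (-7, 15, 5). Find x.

-29/2

A normal to the plane is n = AB × AC = (-420, -42, 147).
D lies in the plane iff n · AD = 0.
This gives (-420)x + (-6090) = 0, so x = -29/2.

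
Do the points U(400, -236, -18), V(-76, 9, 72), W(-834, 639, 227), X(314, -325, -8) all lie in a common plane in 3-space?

With U as base: UV = (-476, 245, 90), UW = (-1234, 875, 245), UX = (-86, -89, 10).
UW × UX = (30555, -8730, 185076).
UV · (UW × UX) = -26190.
Since -26190 ≠ 0, the four points are not coplanar.

No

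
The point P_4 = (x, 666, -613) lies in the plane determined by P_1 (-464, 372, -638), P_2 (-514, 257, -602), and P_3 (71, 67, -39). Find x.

The plane through P_1, P_2, P_3 has equation −57905x + 49210y + 76775z = -3808410.
Substituting P_4: (-57905)x + (-14289215) = -3808410, so x = -181.

-181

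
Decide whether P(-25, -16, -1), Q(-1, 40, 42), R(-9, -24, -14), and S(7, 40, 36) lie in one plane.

A normal to the plane through P, Q, R is n = PQ × PR = (-384, 1000, -1088).
The plane has equation n·X = -5312. For S: n·S = -1856.
-1856 ≠ -5312, so S is off the plane.

No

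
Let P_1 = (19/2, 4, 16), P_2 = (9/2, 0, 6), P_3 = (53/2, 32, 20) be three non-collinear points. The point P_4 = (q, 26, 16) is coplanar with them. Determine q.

The plane through P_1, P_2, P_3 has equation 264x − 150y − 72z = 756.
Substituting P_4: (264)q + (-5052) = 756, so q = 22.

22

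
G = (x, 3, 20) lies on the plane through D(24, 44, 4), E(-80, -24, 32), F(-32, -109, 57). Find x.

Coplanarity requires DE · (DF × DG) = 0.
DE = (-104, -68, 28), DF = (-56, -153, 53); the triple product is linear in x with coefficient 680 and constant term 15640.
Setting it to zero: x = -23.

-23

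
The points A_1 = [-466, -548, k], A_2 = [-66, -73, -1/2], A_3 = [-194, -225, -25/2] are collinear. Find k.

-38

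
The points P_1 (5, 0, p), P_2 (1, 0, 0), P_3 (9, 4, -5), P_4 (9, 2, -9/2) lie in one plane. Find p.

The points are coplanar iff P_1P_2 · (P_1P_3 × P_1P_4) = 0.
Expanding, this is linear in p: (16)p + (32) = 0.
So p = -2.

-2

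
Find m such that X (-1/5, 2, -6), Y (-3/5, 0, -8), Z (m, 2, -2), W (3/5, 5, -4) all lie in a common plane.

-1

The points are coplanar iff XY · (XZ × XW) = 0.
Expanding, this is linear in m: (-2)m + (-2) = 0.
So m = -1.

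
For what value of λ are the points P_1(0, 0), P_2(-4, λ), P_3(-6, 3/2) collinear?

1

The three points are collinear iff det[P_1P_2; P_1P_3] = 0.
This determinant is linear in λ: (6)λ + (-6) = 0, so λ = 1.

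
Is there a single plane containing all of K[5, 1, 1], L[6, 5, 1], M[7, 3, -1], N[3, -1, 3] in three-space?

A normal to the plane through K, L, M is n = KL × KM = (-8, 2, -6).
The plane has equation n·P = -44. For N: n·N = -44.
Equal, so N lies in the plane and all four are coplanar.

Yes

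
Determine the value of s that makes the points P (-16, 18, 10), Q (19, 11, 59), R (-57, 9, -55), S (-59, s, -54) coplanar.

18

Normal to plane PQR: n = (896, 266, -602); plane equation n·X = -15568.
Requiring n·S = -15568: (266)s + (-20356) = -15568.
So s = 18.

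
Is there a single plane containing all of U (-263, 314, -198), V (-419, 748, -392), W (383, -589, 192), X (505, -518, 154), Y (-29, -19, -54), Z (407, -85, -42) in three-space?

The plane through U, V, W has normal n = UV × UW = (-5922, -64484, -139496) and equation n·P = 8929718.
Checking the remaining points: n·X = 8929718, n·Y = 8929718, n·Z = 8929718.
All equal 8929718, so all 6 points lie in one plane.

Yes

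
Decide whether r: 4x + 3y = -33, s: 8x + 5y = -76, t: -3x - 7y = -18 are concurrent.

No

Intersecting r and s: solving the 2×2 system gives (x, y) = (-63/4, 10).
Substitute into t: (-3)(-63/4) + (-7)(10) = -91/4.
But t requires -18 ≠ -91/4, so the three lines have no common point.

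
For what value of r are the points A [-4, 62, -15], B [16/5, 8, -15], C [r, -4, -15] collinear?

Direction AB = (36/5, -54, 0). From the y-coordinate of C, the parameter along the line is τ = (-4 − 62)/(-54) = 11/9.
Then r = (-4) + 11/9·(36/5) = 24/5.

24/5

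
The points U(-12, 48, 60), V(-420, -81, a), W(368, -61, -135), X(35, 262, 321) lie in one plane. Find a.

-39

Normal to plane UWX: n = (13281, -108345, 86443); plane equation n·P = -173352.
Requiring n·V = -173352: (86443)a + (3197925) = -173352.
So a = -39.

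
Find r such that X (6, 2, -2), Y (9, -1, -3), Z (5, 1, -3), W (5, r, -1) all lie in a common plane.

Coplanarity ⇔ det[XY; XZ; XW] = 0.
Expanding, this is linear in r: (4)r + (-16) = 0.
So r = 4.

4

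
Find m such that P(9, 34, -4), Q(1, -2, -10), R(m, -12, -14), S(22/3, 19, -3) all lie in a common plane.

Coplanarity ⇔ det[PQ; PR; PS] = 0.
Expanding, this is linear in m: (126)m + (294) = 0.
So m = -7/3.

-7/3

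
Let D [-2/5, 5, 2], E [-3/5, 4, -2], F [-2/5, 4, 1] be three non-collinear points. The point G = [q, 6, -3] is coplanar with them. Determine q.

-4/5

A normal to the plane is n = DE × DF = (-3, -1/5, 1/5).
G lies in the plane iff n · DG = 0.
This gives (-3)q + (-12/5) = 0, so q = -4/5.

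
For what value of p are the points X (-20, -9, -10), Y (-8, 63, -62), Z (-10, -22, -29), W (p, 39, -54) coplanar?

The points are coplanar iff XY · (XZ × XW) = 0.
Expanding, this is linear in p: (-2044)p + (-16352) = 0.
So p = -8.

-8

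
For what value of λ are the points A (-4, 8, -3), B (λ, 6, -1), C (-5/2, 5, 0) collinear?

Collinearity requires AB × AC = 0; each component is linear in λ.
The y-component gives (-3)λ + (-9) = 0, so λ = -3.
The remaining components then also vanish.

-3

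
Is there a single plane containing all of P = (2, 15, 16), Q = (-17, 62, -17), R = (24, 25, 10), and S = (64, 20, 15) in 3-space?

The four points are coplanar iff the 3×3 determinant with rows PQ, PR, PS is zero.
Rows: (-19, 47, -33), (22, 10, -6), (62, 5, -1).
Expanding along the first row: (-19)(20) − (47)(350) + (-33)(-510) = 0.
Zero determinant ⇒ coplanar.

Yes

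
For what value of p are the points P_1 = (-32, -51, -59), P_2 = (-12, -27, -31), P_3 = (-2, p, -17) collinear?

-15

Collinearity requires P_1P_2 × P_1P_3 = 0; each component is linear in p.
The x-component gives (-28)p + (-420) = 0, so p = -15.
The remaining components then also vanish.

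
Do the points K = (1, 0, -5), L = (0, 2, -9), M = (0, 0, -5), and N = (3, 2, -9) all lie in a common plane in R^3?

With K as base: KL = (-1, 2, -4), KM = (-1, 0, 0), KN = (2, 2, -4).
KM × KN = (0, -4, -2).
KL · (KM × KN) = 0.
The scalar triple product vanishes, so the four points are coplanar.

Yes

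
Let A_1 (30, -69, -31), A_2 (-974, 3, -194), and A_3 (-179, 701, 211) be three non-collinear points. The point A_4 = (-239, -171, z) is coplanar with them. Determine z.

-119

The plane through A_1, A_2, A_3 has equation 142934x + 277035y − 758032z = 8671597.
Substituting A_4: (-758032)z + (-81534211) = 8671597, so z = -119.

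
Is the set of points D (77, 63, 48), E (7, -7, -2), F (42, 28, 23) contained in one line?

Yes

DE = (-70, -70, -50), DF = (-35, -35, -25).
Each component of DF is 1/2 times the corresponding component of DE, so DF = 1/2·DE and the points are collinear.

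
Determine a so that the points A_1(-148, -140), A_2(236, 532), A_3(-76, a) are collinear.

-14

The three points are collinear iff det[A_1A_2; A_1A_3] = 0.
This determinant is linear in a: (384)a + (5376) = 0, so a = -14.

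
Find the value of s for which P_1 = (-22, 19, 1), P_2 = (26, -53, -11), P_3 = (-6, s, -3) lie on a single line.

-5

Direction P_1P_2 = (48, -72, -12). From the x-coordinate of P_3, the parameter along the line is τ = (-6 − (-22))/48 = 1/3.
Then s = 19 + 1/3·(-72) = -5.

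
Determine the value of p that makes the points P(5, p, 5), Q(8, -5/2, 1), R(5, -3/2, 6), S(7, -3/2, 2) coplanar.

-1/2

Coplanarity ⇔ det[PQ; PR; PS] = 0.
Expanding, this is linear in p: (2)p + (1) = 0.
So p = -1/2.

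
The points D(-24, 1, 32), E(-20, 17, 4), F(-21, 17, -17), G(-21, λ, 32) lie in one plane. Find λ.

Coplanarity ⇔ det[DE; DF; DG] = 0.
Expanding, this is linear in λ: (112)λ + (-1120) = 0.
So λ = 10.

10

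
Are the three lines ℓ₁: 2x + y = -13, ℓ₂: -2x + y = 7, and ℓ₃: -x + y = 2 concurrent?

Yes

Intersecting ℓ₁ and ℓ₂: solving the 2×2 system gives (x, y) = (-5, -3).
Substitute into ℓ₃: (-1)(-5) + (1)(-3) = 2.
This equals 2, so (-5, -3) lies on all three lines and they are concurrent.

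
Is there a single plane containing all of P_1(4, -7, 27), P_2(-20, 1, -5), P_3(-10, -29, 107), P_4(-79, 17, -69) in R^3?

No

The four points are coplanar iff the 3×3 determinant with rows P_1P_2, P_1P_3, P_1P_4 is zero.
Rows: (-24, 8, -32), (-14, -22, 80), (-83, 24, -96).
Expanding along the first row: (-24)(192) − (8)(7984) + (-32)(-2162) = 704.
Nonzero ⇒ not coplanar.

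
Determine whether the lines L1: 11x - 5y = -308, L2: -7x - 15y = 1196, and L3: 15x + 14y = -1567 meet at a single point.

The three lines meet at one point iff the augmented coefficient matrix [aᵢ bᵢ cᵢ] has rank < 3, i.e. its determinant vanishes.
Here the determinant is 400.
Nonzero, so no common point exists.

No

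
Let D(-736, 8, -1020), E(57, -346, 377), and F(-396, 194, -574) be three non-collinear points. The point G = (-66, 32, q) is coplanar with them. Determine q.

14

Coplanarity requires DE · (DF × DG) = 0.
DE = (793, -354, 1397), DF = (340, 186, 446); the triple product is linear in q with coefficient 267858 and constant term -3750012.
Setting it to zero: q = 14.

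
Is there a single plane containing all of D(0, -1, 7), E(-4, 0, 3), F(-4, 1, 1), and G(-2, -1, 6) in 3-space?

With D as base: DE = (-4, 1, -4), DF = (-4, 2, -6), DG = (-2, 0, -1).
DF × DG = (-2, 8, 4).
DE · (DF × DG) = 0.
The scalar triple product vanishes, so the four points are coplanar.

Yes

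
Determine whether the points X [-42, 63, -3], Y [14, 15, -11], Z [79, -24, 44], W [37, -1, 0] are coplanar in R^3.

Yes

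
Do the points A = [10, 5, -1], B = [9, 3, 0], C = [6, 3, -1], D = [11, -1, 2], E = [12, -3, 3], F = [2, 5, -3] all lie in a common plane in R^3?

The plane through A, B, C has normal n = AB × AC = (2, -4, -6) and equation n·P = 6.
Checking the remaining points: n·D = 14, n·E = 18, n·F = 2.
Since n·D = 14 ≠ 6, D is off the plane and the points are not all coplanar.

No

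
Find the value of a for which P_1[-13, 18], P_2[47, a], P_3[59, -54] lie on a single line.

-42

Collinearity: (P_2 − P_1) must be parallel to (P_3 − P_1) = (72, -72).
Cross-multiplying the components: (a − 18)·(72) = (60)·(-72).
Solving gives a = -42.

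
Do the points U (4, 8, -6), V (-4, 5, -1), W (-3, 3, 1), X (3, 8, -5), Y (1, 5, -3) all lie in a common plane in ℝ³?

No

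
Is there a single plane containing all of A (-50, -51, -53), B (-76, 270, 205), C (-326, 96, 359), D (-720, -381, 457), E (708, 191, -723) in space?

No

The plane through A, B, C has normal n = AB × AC = (94326, -60496, 84774) and equation n·P = -6124026.
Checking the remaining points: n·D = -6124026, n·E = -6063530.
Since n·E = -6063530 ≠ -6124026, E is off the plane and the points are not all coplanar.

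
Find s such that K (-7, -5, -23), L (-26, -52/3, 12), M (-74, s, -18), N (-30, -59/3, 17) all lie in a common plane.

The points are coplanar iff KL · (KM × KN) = 0.
Expanding, this is linear in s: (45)s + (1590) = 0.
So s = -106/3.

-106/3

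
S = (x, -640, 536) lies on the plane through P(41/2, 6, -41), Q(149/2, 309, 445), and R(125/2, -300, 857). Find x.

35/2

The plane through P, Q, R has equation 420810x − 28080y − 29250z = 9657375.
Substituting S: (420810)x + (2293200) = 9657375, so x = 35/2.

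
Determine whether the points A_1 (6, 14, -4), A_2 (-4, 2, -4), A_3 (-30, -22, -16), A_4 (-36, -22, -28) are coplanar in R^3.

Yes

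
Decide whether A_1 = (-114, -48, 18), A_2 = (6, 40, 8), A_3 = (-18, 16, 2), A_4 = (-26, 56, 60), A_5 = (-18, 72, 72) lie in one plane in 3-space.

The plane through A_1, A_2, A_3 has normal n = A_1A_2 × A_1A_3 = (-768, 960, -768) and equation n·P = 27648.
Checking the remaining points: n·A_4 = 27648, n·A_5 = 27648.
All equal 27648, so all 5 points lie in one plane.

Yes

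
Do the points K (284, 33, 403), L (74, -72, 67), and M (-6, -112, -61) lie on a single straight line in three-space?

Yes

KL = (-210, -105, -336), KM = (-290, -145, -464).
Each component of KM is 29/21 times the corresponding component of KL, so KM = 29/21·KL and the points are collinear.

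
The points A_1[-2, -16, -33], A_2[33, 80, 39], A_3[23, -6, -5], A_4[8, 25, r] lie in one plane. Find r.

Normal to plane A_1A_2A_3: n = (1968, 820, -2050); plane equation n·P = 50594.
Requiring n·A_4 = 50594: (-2050)r + (36244) = 50594.
So r = -7.

-7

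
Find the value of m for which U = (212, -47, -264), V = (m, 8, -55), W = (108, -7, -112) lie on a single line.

Direction UW = (-104, 40, 152). From the y-coordinate of V, the parameter along the line is τ = (8 − (-47))/40 = 11/8.
Then m = 212 + 11/8·(-104) = 69.

69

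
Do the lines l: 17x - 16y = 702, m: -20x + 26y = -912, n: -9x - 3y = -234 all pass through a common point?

Lines aᵢx + bᵢy = cᵢ with pairwise distinct directions are concurrent exactly when det[aᵢ bᵢ cᵢ] = 0.
Here the determinant is 0.
It vanishes, so the lines are concurrent at (30, -12).

Yes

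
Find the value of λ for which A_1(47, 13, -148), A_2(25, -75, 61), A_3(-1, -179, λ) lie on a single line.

308

Collinearity requires A_1A_2 × A_1A_3 = 0; each component is linear in λ.
The x-component gives (-88)λ + (27104) = 0, so λ = 308.
The remaining components then also vanish.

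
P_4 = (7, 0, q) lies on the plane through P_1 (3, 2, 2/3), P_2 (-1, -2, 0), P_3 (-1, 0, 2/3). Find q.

A normal to the plane is n = P_1P_2 × P_1P_3 = (-4/3, 8/3, -8).
P_4 lies in the plane iff n · P_1P_4 = 0.
This gives (-8)q + (-16/3) = 0, so q = -2/3.

-2/3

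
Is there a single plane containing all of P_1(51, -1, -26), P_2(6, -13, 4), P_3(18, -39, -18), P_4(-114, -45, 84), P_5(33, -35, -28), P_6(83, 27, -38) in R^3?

The plane through P_1, P_2, P_3 has normal n = P_1P_2 × P_1P_3 = (1044, -630, 1314) and equation n·P = 19710.
Checking the remaining points: n·P_4 = 19710, n·P_5 = 19710, n·P_6 = 19710.
All equal 19710, so all 6 points lie in one plane.

Yes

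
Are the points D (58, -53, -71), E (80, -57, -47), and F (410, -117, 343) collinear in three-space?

No

DE = (22, -4, 24), DF = (352, -64, 414).
Comparing components 2 and 3: (-4)(414) − (24)(-64) = -120 ≠ 0, so DE and DF are not parallel and the points are not collinear.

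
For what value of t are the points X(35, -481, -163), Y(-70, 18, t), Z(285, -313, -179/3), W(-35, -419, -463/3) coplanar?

-10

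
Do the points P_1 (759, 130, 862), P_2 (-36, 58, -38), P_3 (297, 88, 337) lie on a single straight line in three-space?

P_1P_2 = (-795, -72, -900), P_1P_3 = (-462, -42, -525).
Comparing components 3 and 1: (-900)(-462) − (-795)(-525) = -1575 ≠ 0, so P_1P_2 and P_1P_3 are not parallel and the points are not collinear.

No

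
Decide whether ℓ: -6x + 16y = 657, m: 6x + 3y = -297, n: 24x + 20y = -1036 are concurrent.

No

Lines aᵢx + bᵢy = cᵢ with pairwise distinct directions are concurrent exactly when det[aᵢ bᵢ cᵢ] = 0.
Here the determinant is -48.
Nonzero, so no common point exists.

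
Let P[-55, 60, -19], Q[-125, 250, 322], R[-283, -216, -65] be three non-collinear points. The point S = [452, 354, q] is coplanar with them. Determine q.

-330

A normal to the plane is n = PQ × PR = (85376, -80968, 62640).
S lies in the plane iff n · PS = 0.
This gives (62640)q + (20671200) = 0, so q = -330.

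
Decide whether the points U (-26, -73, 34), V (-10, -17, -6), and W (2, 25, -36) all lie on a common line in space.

Yes

UV = (16, 56, -40), UW = (28, 98, -70).
UV × UW = (0, 0, 0).
The cross product vanishes, so the three points are collinear.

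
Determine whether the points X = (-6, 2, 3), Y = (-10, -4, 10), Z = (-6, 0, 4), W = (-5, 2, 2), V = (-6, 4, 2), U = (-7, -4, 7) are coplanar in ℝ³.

The plane through X, Y, Z has normal n = XY × XZ = (8, 4, 8) and equation n·P = -16.
Checking the remaining points: n·W = -16, n·V = -16, n·U = -16.
All equal -16, so all 6 points lie in one plane.

Yes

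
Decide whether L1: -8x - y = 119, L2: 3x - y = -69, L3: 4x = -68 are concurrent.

No

The three lines meet at one point iff the augmented coefficient matrix [aᵢ bᵢ cᵢ] has rank < 3, i.e. its determinant vanishes.
Here the determinant is 4.
Nonzero, so no common point exists.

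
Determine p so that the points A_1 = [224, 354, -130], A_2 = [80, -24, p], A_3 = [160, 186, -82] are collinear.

Direction A_1A_3 = (-64, -168, 48). From the x-coordinate of A_2, the parameter along the line is τ = (80 − 224)/(-64) = 9/4.
Then p = (-130) + 9/4·(48) = -22.

-22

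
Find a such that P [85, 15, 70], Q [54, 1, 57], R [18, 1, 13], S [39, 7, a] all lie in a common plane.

Normal to plane PQR: n = (616, -896, -504); plane equation n·X = 3640.
Requiring n·S = 3640: (-504)a + (17752) = 3640.
So a = 28.

28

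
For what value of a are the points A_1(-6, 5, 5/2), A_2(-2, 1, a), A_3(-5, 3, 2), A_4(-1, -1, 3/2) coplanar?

2

Normal to plane A_1A_3A_4: n = (-1, -3/2, 4); plane equation n·P = 17/2.
Requiring n·A_2 = 17/2: (4)a + (1/2) = 17/2.
So a = 2.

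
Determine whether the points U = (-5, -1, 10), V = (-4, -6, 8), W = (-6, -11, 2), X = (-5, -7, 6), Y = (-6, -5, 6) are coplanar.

Yes

The plane through U, V, W has normal n = UV × UW = (20, 10, -15) and equation n·P = -260.
Checking the remaining points: n·X = -260, n·Y = -260.
All equal -260, so all 5 points lie in one plane.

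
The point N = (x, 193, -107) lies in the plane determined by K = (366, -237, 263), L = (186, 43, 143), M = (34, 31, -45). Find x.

Coplanarity requires KL · (KM × KN) = 0.
KL = (-180, 280, -120), KM = (-332, 268, -308); the triple product is linear in x with coefficient -54080 and constant term -3461120.
Setting it to zero: x = -64.

-64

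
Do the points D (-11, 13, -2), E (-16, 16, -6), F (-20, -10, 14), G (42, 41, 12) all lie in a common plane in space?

A normal to the plane through D, E, F is n = DE × DF = (-44, 116, 142).
The plane has equation n·P = 1708. For G: n·G = 4612.
4612 ≠ 1708, so G is off the plane.

No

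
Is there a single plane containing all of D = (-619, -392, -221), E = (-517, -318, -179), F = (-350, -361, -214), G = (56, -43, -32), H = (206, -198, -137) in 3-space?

The plane through D, E, F has normal n = DE × DF = (-784, 10584, -16744) and equation n·P = 36792.
Checking the remaining points: n·G = 36792, n·H = 36792.
All equal 36792, so all 5 points lie in one plane.

Yes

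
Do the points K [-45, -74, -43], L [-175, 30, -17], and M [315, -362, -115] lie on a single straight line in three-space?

Yes

KL = (-130, 104, 26), KM = (360, -288, -72).
KL × KM = (0, 0, 0).
The cross product vanishes, so the three points are collinear.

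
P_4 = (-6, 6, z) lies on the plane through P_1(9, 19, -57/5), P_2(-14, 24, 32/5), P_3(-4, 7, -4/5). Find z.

4/5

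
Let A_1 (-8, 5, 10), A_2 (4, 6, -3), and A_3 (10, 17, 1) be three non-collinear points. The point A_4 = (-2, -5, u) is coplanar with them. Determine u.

-7

The plane through A_1, A_2, A_3 has equation 147x − 126y + 126z = -546.
Substituting A_4: (126)u + (336) = -546, so u = -7.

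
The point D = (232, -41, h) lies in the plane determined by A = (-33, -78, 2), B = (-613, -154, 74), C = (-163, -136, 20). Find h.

-31

Coplanarity requires AB · (AC × AD) = 0.
AB = (-580, -76, 72), AC = (-130, -58, 18); the triple product is linear in h with coefficient 23760 and constant term 736560.
Setting it to zero: h = -31.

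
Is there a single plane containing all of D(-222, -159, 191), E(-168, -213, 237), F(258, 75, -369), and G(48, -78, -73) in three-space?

No

A normal to the plane through D, E, F is n = DE × DF = (19476, 52320, 38556).
The plane has equation n·P = -5278356. For G: n·G = -5960700.
-5960700 ≠ -5278356, so G is off the plane.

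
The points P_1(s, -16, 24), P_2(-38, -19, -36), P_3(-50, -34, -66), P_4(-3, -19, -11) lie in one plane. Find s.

40

The points are coplanar iff P_1P_2 · (P_1P_3 × P_1P_4) = 0.
Expanding, this is linear in s: (375)s + (-15000) = 0.
So s = 40.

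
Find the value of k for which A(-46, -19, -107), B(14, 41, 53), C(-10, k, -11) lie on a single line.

17

Direction AB = (60, 60, 160). From the x-coordinate of C, the parameter along the line is τ = (-10 − (-46))/60 = 3/5.
Then k = (-19) + 3/5·(60) = 17.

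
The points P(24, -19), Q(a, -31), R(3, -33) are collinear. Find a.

6

Collinearity: (Q − P) must be parallel to (R − P) = (-21, -14).
Cross-multiplying the components: (a − 24)·(-14) = (-12)·(-21).
Solving gives a = 6.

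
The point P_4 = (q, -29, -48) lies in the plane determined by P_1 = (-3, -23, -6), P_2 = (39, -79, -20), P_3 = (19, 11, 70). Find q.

The plane through P_1, P_2, P_3 has equation −3780x − 3500y + 2660z = 75880.
Substituting P_4: (-3780)q + (-26180) = 75880, so q = -27.

-27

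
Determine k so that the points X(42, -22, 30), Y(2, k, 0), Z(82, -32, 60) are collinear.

-12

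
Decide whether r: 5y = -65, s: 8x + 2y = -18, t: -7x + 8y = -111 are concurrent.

Lines aᵢx + bᵢy = cᵢ with pairwise distinct directions are concurrent exactly when det[aᵢ bᵢ cᵢ] = 0.
Here the determinant is 0.
It vanishes, so the lines are concurrent at (1, -13).

Yes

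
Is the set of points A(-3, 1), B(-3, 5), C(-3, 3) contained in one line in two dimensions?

Yes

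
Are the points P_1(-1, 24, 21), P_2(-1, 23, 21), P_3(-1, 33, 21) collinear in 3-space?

P_1P_2 = (0, -1, 0), P_1P_3 = (0, 9, 0).
P_1P_2 × P_1P_3 = (0, 0, 0).
The cross product vanishes, so the three points are collinear.

Yes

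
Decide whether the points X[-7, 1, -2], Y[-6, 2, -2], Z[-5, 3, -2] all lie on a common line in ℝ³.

Yes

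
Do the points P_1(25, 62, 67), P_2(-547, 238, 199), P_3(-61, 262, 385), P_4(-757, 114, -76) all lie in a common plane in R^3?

A normal to the plane through P_1, P_2, P_3 is n = P_1P_2 × P_1P_3 = (29568, 170544, -99264).
The plane has equation n·P = 4662240. For P_4: n·P_4 = 4603104.
4603104 ≠ 4662240, so P_4 is off the plane.

No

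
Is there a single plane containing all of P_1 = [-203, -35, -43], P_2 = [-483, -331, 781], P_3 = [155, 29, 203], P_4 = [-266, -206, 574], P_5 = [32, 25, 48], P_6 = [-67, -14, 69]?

The plane through P_1, P_2, P_3 has normal n = P_1P_2 × P_1P_3 = (-125552, 363872, 88048) and equation n·P = 8965472.
Checking the remaining points: n·P_4 = 8978752, n·P_5 = 9305440, n·P_6 = 9393088.
Since n·P_4 = 8978752 ≠ 8965472, P_4 is off the plane and the points are not all coplanar.

No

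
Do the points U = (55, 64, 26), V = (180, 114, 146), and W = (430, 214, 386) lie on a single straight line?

UV = (125, 50, 120), UW = (375, 150, 360).
UV × UW = (0, 0, 0).
The cross product vanishes, so the three points are collinear.

Yes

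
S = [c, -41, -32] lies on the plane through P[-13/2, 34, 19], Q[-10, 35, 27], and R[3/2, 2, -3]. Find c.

A normal to the plane is n = PQ × PR = (234, -13, 104).
S lies in the plane iff n · PS = 0.
This gives (234)c + (-2808) = 0, so c = 12.

12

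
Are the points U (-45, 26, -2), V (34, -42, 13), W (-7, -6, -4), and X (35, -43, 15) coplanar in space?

Yes

A normal to the plane through U, V, W is n = UV × UW = (616, 728, 56).
The plane has equation n·P = -8904. For X: n·X = -8904.
Equal, so X lies in the plane and all four are coplanar.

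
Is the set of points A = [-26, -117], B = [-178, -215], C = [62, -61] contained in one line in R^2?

No

AB = (-152, -98), AC = (88, 56).
If collinear, AC would be a scalar multiple of AB. But (-152)·(56) ≠ (-98)·(88) (difference 112), so they are not parallel; the points are not collinear.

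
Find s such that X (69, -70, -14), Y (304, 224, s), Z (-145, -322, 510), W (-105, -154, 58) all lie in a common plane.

Coplanarity ⇔ det[XY; XZ; XW] = 0.
Expanding, this is linear in s: (-25872)s + (-16558080) = 0.
So s = -640.

-640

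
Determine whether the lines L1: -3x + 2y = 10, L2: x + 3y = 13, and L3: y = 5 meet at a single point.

No

Intersecting L1 and L2: solving the 2×2 system gives (x, y) = (-4/11, 49/11).
Substitute into L3: (0)(-4/11) + (1)(49/11) = 49/11.
But L3 requires 5 ≠ 49/11, so the three lines have no common point.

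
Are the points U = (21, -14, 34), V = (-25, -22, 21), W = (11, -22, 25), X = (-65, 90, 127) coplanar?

The four points are coplanar iff the 3×3 determinant with rows UV, UW, UX is zero.
Rows: (-46, -8, -13), (-10, -8, -9), (-86, 104, 93).
Expanding along the first row: (-46)(192) − (-8)(-1704) + (-13)(-1728) = 0.
Zero determinant ⇒ coplanar.

Yes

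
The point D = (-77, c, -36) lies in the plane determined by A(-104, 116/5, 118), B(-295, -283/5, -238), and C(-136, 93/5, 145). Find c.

69/5

Coplanarity requires AB · (AC × AD) = 0.
AB = (-191, -399/5, -356), AC = (-32, -23/5, 27); the triple product is linear in c with coefficient 16549 and constant term -1141881/5.
Setting it to zero: c = 69/5.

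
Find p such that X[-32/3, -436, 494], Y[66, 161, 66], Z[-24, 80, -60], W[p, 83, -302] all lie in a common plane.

Normal to plane XYZ: n = (-109890, 48180, 47520); plane equation n·P = 3640560.
Requiring n·W = 3640560: (-109890)p + (-10352100) = 3640560.
So p = -382/3.

-382/3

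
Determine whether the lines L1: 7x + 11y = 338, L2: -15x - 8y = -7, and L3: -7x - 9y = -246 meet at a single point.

No

Intersecting L1 and L2: solving the 2×2 system gives (x, y) = (-2627/109, 5021/109).
Substitute into L3: (-7)(-2627/109) + (-9)(5021/109) = -26800/109.
But L3 requires -246 ≠ -26800/109, so the three lines have no common point.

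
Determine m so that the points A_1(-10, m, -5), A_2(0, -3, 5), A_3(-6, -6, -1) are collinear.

-8

Direction A_2A_3 = (-6, -3, -6). From the x-coordinate of A_1, the parameter along the line is τ = (-10 − 0)/(-6) = 5/3.
Then m = (-3) + 5/3·(-3) = -8.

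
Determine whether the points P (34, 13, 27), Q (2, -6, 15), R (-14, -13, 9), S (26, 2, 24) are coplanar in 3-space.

Yes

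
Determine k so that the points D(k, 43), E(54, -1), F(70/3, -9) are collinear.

668/3

Collinearity: (D − E) must be parallel to (F − E) = (-92/3, -8).
Cross-multiplying the components: (k − 54)·(-8) = (44)·(-92/3).
Solving gives k = 668/3.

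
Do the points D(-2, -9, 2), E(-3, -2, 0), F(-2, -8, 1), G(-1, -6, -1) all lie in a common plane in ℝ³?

A normal to the plane through D, E, F is n = DE × DF = (-5, -1, -1).
The plane has equation n·P = 17. For G: n·G = 12.
12 ≠ 17, so G is off the plane.

No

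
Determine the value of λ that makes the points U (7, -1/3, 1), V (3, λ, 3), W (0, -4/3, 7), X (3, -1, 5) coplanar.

-2/3

Normal to plane UWX: n = (0, 4, 2/3); plane equation n·P = -2/3.
Requiring n·V = -2/3: (4)λ + (2) = -2/3.
So λ = -2/3.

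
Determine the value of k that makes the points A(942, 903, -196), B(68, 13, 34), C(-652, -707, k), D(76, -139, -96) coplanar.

234

Normal to plane ABD: n = (150660, -111780, 139968); plane equation n·P = 13550652.
Requiring n·C = 13550652: (139968)k + (-19201860) = 13550652.
So k = 234.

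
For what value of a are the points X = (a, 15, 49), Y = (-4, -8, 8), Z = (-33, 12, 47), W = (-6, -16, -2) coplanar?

-28

Coplanarity ⇔ det[XY; XZ; XW] = 0.
Expanding, this is linear in a: (-112)a + (-3136) = 0.
So a = -28.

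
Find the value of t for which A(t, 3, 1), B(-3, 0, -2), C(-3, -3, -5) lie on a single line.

Direction BC = (0, -3, -3). From the y-coordinate of A, the parameter along the line is τ = (3 − 0)/(-3) = -1.
Then t = (-3) + (-1)·(0) = -3.

-3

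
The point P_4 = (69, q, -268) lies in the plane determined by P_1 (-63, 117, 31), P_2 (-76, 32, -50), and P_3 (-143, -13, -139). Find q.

The plane through P_1, P_2, P_3 has equation 3920x + 4270y − 5110z = 94220.
Substituting P_4: (4270)q + (1639960) = 94220, so q = -362.

-362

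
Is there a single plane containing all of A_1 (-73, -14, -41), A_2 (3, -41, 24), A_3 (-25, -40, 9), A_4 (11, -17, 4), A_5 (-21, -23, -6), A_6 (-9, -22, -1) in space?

The plane through A_1, A_2, A_3 has normal n = A_1A_2 × A_1A_3 = (340, -680, -680) and equation n·P = 12580.
Checking the remaining points: n·A_4 = 12580, n·A_5 = 12580, n·A_6 = 12580.
All equal 12580, so all 6 points lie in one plane.

Yes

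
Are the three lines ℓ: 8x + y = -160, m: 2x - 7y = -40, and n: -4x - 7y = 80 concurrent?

Lines aᵢx + bᵢy = cᵢ with pairwise distinct directions are concurrent exactly when det[aᵢ bᵢ cᵢ] = 0.
Here the determinant is 0.
It vanishes, so the lines are concurrent at (-20, 0).

Yes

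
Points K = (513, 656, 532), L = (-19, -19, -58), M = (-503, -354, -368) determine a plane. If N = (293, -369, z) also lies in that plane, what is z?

Coplanarity requires KL · (KM × KN) = 0.
KL = (-532, -675, -590), KM = (-1016, -1010, -900); the triple product is linear in z with coefficient -148480 and constant term -47216640.
Setting it to zero: z = -318.

-318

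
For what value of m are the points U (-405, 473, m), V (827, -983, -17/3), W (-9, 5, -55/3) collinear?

-73/3

Direction VW = (-836, 988, -38/3). From the x-coordinate of U, the parameter along the line is τ = (-405 − 827)/(-836) = 28/19.
Then m = (-17/3) + 28/19·(-38/3) = -73/3.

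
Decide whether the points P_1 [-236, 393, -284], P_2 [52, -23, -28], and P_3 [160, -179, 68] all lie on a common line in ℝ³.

Yes

P_1P_2 = (288, -416, 256), P_1P_3 = (396, -572, 352).
Each component of P_1P_3 is 11/8 times the corresponding component of P_1P_2, so P_1P_3 = 11/8·P_1P_2 and the points are collinear.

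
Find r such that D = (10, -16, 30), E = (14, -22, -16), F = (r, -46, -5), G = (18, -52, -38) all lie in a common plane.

15

The points are coplanar iff DE · (DF × DG) = 0.
Expanding, this is linear in r: (1248)r + (-18720) = 0.
So r = 15.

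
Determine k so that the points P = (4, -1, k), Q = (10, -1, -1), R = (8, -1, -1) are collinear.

Collinearity requires PQ × PR = 0; each component is linear in k.
The y-component gives (2)k + (2) = 0, so k = -1.
The remaining components then also vanish.

-1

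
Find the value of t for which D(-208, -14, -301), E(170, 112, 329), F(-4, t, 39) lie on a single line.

Direction DE = (378, 126, 630). From the x-coordinate of F, the parameter along the line is τ = (-4 − (-208))/378 = 34/63.
Then t = (-14) + 34/63·(126) = 54.

54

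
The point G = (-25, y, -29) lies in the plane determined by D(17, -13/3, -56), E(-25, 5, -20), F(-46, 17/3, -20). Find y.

Coplanarity requires DE · (DF × DG) = 0.
DE = (-42, 28/3, 36), DF = (-63, 10, 36); the triple product is linear in y with coefficient -756 and constant term 2268.
Setting it to zero: y = 3.

3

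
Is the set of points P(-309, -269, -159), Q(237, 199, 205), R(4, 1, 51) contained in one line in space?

PQ = (546, 468, 364), PR = (313, 270, 210).
PQ × PR = (0, -728, 936).
The cross product is nonzero, so the points do not lie on one line.

No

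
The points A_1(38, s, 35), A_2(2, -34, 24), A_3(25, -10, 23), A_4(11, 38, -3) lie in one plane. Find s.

Coplanarity ⇔ det[A_1A_2; A_1A_3; A_1A_4] = 0.
Expanding, this is linear in s: (-612)s + (-15912) = 0.
So s = -26.

-26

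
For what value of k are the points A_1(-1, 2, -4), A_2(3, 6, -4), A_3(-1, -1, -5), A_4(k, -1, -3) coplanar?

The points are coplanar iff A_1A_2 · (A_1A_3 × A_1A_4) = 0.
Expanding, this is linear in k: (-4)k + (-28) = 0.
So k = -7.

-7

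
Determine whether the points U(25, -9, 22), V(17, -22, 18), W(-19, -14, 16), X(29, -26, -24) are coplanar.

The four points are coplanar iff the 3×3 determinant with rows UV, UW, UX is zero.
Rows: (-8, -13, -4), (-44, -5, -6), (4, -17, -46).
Expanding along the first row: (-8)(128) − (-13)(2048) + (-4)(768) = 22528.
Nonzero ⇒ not coplanar.

No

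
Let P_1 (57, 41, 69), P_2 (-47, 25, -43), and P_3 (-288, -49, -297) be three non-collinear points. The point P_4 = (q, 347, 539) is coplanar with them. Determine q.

A normal to the plane is n = P_1P_2 × P_1P_3 = (-4224, 576, 3840).
P_4 lies in the plane iff n · P_1P_4 = 0.
This gives (-4224)q + (2221824) = 0, so q = 526.

526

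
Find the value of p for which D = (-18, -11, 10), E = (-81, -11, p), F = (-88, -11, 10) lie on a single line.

Direction DF = (-70, 0, 0). From the x-coordinate of E, the parameter along the line is τ = (-81 − (-18))/(-70) = 9/10.
Then p = 10 + 9/10·(0) = 10.

10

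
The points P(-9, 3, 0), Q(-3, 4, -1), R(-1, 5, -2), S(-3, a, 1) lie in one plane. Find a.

The points are coplanar iff PQ · (PR × PS) = 0.
Expanding, this is linear in a: (4)a + (-8) = 0.
So a = 2.

2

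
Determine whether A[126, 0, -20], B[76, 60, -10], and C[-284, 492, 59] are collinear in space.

AB = (-50, 60, 10), AC = (-410, 492, 79).
Comparing components 2 and 3: (60)(79) − (10)(492) = -180 ≠ 0, so AB and AC are not parallel and the points are not collinear.

No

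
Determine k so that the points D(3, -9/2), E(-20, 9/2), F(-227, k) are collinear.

171/2

Collinearity: (F − D) must be parallel to (E − D) = (-23, 9).
Cross-multiplying the components: (k − (-9/2))·(-23) = (-230)·(9).
Solving gives k = 171/2.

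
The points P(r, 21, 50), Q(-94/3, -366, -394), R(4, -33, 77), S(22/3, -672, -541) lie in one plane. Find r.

The points are coplanar iff PQ · (PR × PS) = 0.
Expanding, this is linear in r: (-95175)r + (-1522800) = 0.
So r = -16.

-16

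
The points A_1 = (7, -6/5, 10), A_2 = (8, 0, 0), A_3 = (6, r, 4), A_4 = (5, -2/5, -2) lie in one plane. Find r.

Coplanarity ⇔ det[A_1A_2; A_1A_3; A_1A_4] = 0.
Expanding, this is linear in r: (-32)r + (-128/5) = 0.
So r = -4/5.

-4/5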